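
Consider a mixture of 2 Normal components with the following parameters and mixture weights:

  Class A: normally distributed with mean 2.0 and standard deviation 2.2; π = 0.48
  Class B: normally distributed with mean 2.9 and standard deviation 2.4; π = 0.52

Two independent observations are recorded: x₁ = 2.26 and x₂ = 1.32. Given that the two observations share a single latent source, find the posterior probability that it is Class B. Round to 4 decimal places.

0.4276

The responsibility of component k is P(Z=k) f_k(x) divided by Σ_j P(Z=j) f_j(x).
Since both observations come from the same component, the likelihood for component k is f_k(x₁)·f_k(x₂).
  f_A = [(1/(2.2·√(2π)))·exp(−(2.26−2.0)²/(2·2.2²)) = 0.181337·exp(-0.00698) = 0.180075] × [0.172879] = 0.0311312
  f_B = [(1/(2.4·√(2π)))·exp(−(2.26−2.9)²/(2·2.4²)) = 0.166226·exp(-0.03556) = 0.16042] × [0.13384] = 0.0214706
Unnormalised posteriors:
  P(Z=A)·f_A = 0.48 × 0.0311312 = 0.014943
  P(Z=B)·f_B = 0.52 × 0.0214706 = 0.0111647
Sum: 0.014943 + 0.0111647 = 0.0261077
Responsibility of Class B: 0.0111647 / 0.0261077 ≈ 0.4276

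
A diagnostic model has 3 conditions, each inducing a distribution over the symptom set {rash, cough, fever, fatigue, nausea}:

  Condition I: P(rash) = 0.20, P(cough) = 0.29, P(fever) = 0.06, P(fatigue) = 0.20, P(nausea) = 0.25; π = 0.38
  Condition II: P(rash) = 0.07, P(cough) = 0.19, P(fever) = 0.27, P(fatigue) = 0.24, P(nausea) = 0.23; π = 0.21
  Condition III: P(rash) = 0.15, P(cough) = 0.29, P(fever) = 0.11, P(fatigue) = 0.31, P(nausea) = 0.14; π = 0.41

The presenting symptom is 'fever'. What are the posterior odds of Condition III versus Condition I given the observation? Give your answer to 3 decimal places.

1.978

Posterior odds = (π_i f_i(x)) / (π_j f_j(x)); the normalising sum cancels.
Categorical probabilities:
  L_I = P(fever | comp) = 0.06
  L_II = P(fever | comp) = 0.27
  L_III = P(fever | comp) = 0.11
Odds = (0.41/0.38) × (0.11/0.06) = 1.07895 × 1.83333 ≈ 1.978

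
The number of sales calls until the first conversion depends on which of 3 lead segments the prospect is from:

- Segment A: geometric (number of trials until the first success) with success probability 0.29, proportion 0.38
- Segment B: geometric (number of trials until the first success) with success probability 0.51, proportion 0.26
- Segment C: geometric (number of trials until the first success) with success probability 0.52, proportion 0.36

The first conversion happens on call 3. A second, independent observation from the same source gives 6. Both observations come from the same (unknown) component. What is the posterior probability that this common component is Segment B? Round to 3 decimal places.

0.117

P(component k | x) = P(Z=k)·f_k(x) / marginal(x), where marginal(x) = Σ_j P(Z=j)·f_j(x).
Since both observations come from the same component, the likelihood for component k is f_k(x₁)·f_k(x₂).
  f_A = [0.29·(1−0.29)^2 = 0.29·0.5041 = 0.146189] × [0.0523227] = 0.007649
  f_B = [0.51·(1−0.51)^2 = 0.51·0.2401 = 0.122451] × [0.0144062] = 0.00176406
  f_C = [0.52·(1−0.52)^2 = 0.52·0.2304 = 0.119808] × [0.0132498] = 0.00158743
Prior × likelihood for each component:
  P(Z=A)·f_A = 0.38 × 0.007649 = 0.00290662
  P(Z=B)·f_B = 0.26 × 0.00176406 = 0.000458655
  P(Z=C)·f_C = 0.36 × 0.00158743 = 0.000571476
Denominator: 0.00290662 + 0.000458655 + 0.000571476 = 0.00393675
So the posterior for Segment B is 0.000458655 / 0.00393675 ≈ 0.117.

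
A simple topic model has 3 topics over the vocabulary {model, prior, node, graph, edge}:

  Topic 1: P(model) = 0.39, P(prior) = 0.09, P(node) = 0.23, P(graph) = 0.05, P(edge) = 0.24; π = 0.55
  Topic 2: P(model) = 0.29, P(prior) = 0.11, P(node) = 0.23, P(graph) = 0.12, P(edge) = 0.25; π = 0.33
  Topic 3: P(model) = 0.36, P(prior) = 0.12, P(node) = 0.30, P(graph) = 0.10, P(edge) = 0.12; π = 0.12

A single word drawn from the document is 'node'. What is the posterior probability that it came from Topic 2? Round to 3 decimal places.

0.318

Apply Bayes' rule: the posterior for each component is proportional to its prior times its likelihood at x.
Evaluate each component's likelihood at the observed value:
  L_1 = P(node | comp) = 0.23
  L_2 = P(node | comp) = 0.23
  L_3 = P(node | comp) = 0.30
Unnormalised posteriors:
  π_1·L_1 = 0.55 × 0.23 = 0.1265
  π_2·L_2 = 0.33 × 0.23 = 0.0759
  π_3·L_3 = 0.12 × 0.3 = 0.036
Normaliser: 0.1265 + 0.0759 + 0.036 = 0.2384
Responsibility of Topic 2: 0.0759 / 0.2384 ≈ 0.318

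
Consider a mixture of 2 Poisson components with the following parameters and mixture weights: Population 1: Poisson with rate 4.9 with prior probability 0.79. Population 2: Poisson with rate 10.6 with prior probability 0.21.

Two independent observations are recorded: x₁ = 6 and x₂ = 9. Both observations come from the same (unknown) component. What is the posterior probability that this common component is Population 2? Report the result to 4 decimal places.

0.2404

By Bayes' theorem, P(k | x) = P(Z=k) f_k(x) / Σ_j P(Z=j) f_j(x).
Since both observations come from the same component, the likelihood for component k is f_k(x₁)·f_k(x₂).
  p_1 = [0.143153] × [0.0334163] = 0.00478365
  p_2 = [0.0490887] × [0.116003] = 0.00569442
Weight by the priors:
  P(Z=1)·p_1 = 0.79 × 0.00478365 = 0.00377909
  P(Z=2)·p_2 = 0.21 × 0.00569442 = 0.00119583
Marginal: 0.00377909 + 0.00119583 = 0.00497491
P(Population 2 | x₁,x₂) = 0.00119583 / 0.00497491 ≈ 0.2404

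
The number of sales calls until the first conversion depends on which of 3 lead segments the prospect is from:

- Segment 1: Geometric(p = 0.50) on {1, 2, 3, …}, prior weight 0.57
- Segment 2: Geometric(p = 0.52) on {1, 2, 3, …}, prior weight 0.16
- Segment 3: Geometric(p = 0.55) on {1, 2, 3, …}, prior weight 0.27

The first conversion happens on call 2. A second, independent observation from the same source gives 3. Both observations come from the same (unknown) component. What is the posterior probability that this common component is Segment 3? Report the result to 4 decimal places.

The responsibility of component k is π_k f_k(x) divided by Σ_j π_j f_j(x).
Since both observations come from the same component, the likelihood for component k is f_k(x₁)·f_k(x₂).
  f_1 = [0.50·(1−0.50)^1 = 0.50·0.5 = 0.25] × [0.125] = 0.03125
  f_2 = [0.52·(1−0.52)^1 = 0.52·0.48 = 0.2496] × [0.119808] = 0.0299041
  f_3 = [0.55·(1−0.55)^1 = 0.55·0.45 = 0.2475] × [0.111375] = 0.0275653
Multiply by the mixture weights:
  π_1·f_1 = 0.57 × 0.03125 = 0.0178125
  π_2·f_2 = 0.16 × 0.0299041 = 0.00478465
  π_3·f_3 = 0.27 × 0.0275653 = 0.00744263
Evidence: 0.0178125 + 0.00478465 + 0.00744263 = 0.0300398
P(Segment 3 | x₁,x₂) = 0.00744263 / 0.0300398 ≈ 0.2478

0.2478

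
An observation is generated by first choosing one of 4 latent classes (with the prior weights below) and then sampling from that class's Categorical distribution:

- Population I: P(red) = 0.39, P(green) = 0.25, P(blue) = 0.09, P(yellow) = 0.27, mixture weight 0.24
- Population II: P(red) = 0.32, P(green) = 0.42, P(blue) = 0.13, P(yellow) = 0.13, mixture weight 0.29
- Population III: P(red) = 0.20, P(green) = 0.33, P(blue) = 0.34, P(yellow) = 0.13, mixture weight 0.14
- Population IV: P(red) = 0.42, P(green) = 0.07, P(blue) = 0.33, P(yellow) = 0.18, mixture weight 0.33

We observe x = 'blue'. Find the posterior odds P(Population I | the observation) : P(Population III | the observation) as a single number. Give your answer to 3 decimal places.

Posterior odds = (P(Z=i) f_i(x)) / (P(Z=j) f_j(x)); the normalising sum cancels.
Evaluate each component's likelihood at the observed value:
  L_I = 0.09
  L_II = 0.13
  L_III = 0.34
  L_IV = 0.33
0.0216 / 0.0476 ≈ 0.454

0.454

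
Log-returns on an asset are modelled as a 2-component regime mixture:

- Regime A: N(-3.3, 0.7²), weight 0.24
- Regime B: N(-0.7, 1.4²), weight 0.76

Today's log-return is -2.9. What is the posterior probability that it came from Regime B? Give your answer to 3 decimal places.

0.352

By Bayes' theorem, P(k | x) = π_k f_k(x) / Σ_j π_j f_j(x).
Component likelihoods at x = -2.9:
  f_A = (1/(0.7·√(2π)))·exp(−(-2.9−-3.3)²/(2·0.7²)) = 0.569918·exp(-0.16327) = 0.484068
  f_B = (1/(1.4·√(2π)))·exp(−(-2.9−-0.7)²/(2·1.4²)) = 0.284959·exp(-1.23469) = 0.0829013
Unnormalised posteriors:
  π_A·f_A = 0.24 × 0.484068 = 0.116176
  π_B·f_B = 0.76 × 0.0829013 = 0.063005
Evidence: 0.116176 + 0.063005 = 0.179181
Responsibility of Regime B: 0.063005 / 0.179181 ≈ 0.352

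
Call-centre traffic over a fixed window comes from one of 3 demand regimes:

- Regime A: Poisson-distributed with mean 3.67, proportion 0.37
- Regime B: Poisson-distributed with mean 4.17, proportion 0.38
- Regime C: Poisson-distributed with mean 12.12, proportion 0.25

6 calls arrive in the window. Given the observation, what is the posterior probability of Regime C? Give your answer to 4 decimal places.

P(component k | x) = π_k·f_k(x) / marginal(x), where marginal(x) = Σ_j π_j·f_j(x).
Component likelihoods at x = 6 calls:
  f_A = 0.0864576
  f_B = 0.112843
  f_C = 0.0239902
Multiply by the mixture weights:
  π_A·f_A = 0.37 × 0.0864576 = 0.0319893
  π_B·f_B = 0.38 × 0.112843 = 0.0428805
  π_C·f_C = 0.25 × 0.0239902 = 0.00599755
Denominator: 0.0319893 + 0.0428805 + 0.00599755 = 0.0808673
Responsibility of Regime C: 0.00599755 / 0.0808673 ≈ 0.0742

0.0742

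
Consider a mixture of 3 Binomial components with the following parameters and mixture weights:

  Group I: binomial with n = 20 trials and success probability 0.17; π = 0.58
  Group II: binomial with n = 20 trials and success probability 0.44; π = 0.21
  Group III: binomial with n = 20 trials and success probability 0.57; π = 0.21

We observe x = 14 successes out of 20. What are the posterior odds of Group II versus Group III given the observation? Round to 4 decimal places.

Only the two components matter; the odds are (π_i f_i(x)) / (π_j f_j(x)).
Evaluate each component's likelihood at the observed value:
  L_I = C(20,14)·0.17^14·0.83^6 = 38760·1.68378e-11·0.32694 = 2.13372e-07
  L_II = C(20,14)·0.44^14·0.56^6 = 38760·1.01938e-05·0.030841 = 0.0121857
  L_III = C(20,14)·0.57^14·0.43^6 = 38760·0.000382162·0.00632136 = 0.0936359
Posterior odds = (π_II·L_II) / (π_III·L_III) = (0.21·0.0121857) / (0.21·0.0936359) = 0.00255899 / 0.0196635 ≈ 0.1301

0.1301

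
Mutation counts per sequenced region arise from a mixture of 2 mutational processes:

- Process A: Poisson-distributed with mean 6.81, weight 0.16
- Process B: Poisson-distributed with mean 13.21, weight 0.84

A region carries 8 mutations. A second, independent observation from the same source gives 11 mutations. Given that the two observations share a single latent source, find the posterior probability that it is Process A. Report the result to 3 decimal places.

0.190

P(component k | x) = P(Z=k)·f_k(x) / marginal(x), where marginal(x) = Σ_j P(Z=j)·f_j(x).
Since both observations come from the same component, the likelihood for component k is f_k(x₁)·f_k(x₂).
  p_A = [e^(−6.81)·6.81^8/8! = 0.126506] × [0.0403568] = 0.00510538
  p_B = [e^(−13.21)·13.21^8/8! = 0.0421378] × [0.0981172] = 0.00413444
Unnormalised posteriors:
  P(Z=A)·p_A = 0.16 × 0.00510538 = 0.000816861
  P(Z=B)·p_B = 0.84 × 0.00413444 = 0.00347293
Sum: 0.000816861 + 0.00347293 = 0.00428979
So the posterior for Process A is 0.000816861 / 0.00428979 ≈ 0.190.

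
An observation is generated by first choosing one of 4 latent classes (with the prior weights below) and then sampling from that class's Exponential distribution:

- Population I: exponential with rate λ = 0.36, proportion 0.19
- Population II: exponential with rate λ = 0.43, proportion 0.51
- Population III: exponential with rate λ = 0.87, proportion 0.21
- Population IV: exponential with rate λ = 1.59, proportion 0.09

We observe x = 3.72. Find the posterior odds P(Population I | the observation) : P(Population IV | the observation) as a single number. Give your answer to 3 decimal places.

46.406

Since P(k|x) ∝ w_k f_k(x), the posterior odds are w_i f_i(x) / (w_j f_j(x)).
Exponential densities:
  p_I = 0.36·e^(−0.36·3.72) = 0.36·e^(−1.3392) = 0.0943399
  p_II = 0.43·e^(−0.43·3.72) = 0.43·e^(−1.5996) = 0.0868502
  p_III = 0.87·e^(−0.87·3.72) = 0.87·e^(−3.2364) = 0.0341955
  p_IV = 1.59·e^(−1.59·3.72) = 1.59·e^(−5.9148) = 0.00429173
Posterior odds = (w_I·p_I) / (w_IV·p_IV) = (0.19·0.0943399) / (0.09·0.00429173) = 0.0179246 / 0.000386255 ≈ 46.406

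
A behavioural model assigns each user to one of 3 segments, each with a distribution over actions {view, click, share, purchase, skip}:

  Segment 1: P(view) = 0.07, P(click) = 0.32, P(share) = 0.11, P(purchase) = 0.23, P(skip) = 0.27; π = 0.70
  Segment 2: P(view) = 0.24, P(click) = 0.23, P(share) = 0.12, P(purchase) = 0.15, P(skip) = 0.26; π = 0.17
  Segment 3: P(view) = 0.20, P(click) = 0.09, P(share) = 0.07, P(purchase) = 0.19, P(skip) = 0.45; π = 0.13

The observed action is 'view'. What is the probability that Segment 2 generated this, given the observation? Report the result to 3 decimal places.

0.352

P(component k | x) = w_k·f_k(x) / marginal(x), where marginal(x) = Σ_j w_j·f_j(x).
Evaluate each component's likelihood at the observed value:
  f_1 = P(view | comp) = 0.07
  f_2 = P(view | comp) = 0.24
  f_3 = P(view | comp) = 0.20
Multiply by the mixture weights:
  w_1·f_1 = 0.70 × 0.07 = 0.049
  w_2·f_2 = 0.17 × 0.24 = 0.0408
  w_3·f_3 = 0.13 × 0.2 = 0.026
Evidence: 0.049 + 0.0408 + 0.026 = 0.1158
P(Segment 2 | data) ≈ 0.352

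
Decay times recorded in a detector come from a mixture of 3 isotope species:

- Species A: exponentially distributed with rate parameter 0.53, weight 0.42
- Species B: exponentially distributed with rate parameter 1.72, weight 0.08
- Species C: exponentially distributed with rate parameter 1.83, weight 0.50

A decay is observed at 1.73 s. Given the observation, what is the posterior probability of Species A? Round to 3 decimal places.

Apply Bayes' rule: the posterior for each component is proportional to its prior times its likelihood at x.
Evaluate each component's likelihood at the observed value:
  L_A = 0.53·e^(−0.53·1.73) = 0.53·e^(−0.9169) = 0.211871
  L_B = 1.72·e^(−1.72·1.73) = 1.72·e^(−2.9756) = 0.0877489
  L_C = 1.83·e^(−1.83·1.73) = 1.83·e^(−3.1659) = 0.0771824
Prior × likelihood for each component:
  π_A·L_A = 0.42 × 0.211871 = 0.0889858
  π_B·L_B = 0.08 × 0.0877489 = 0.00701991
  π_C·L_C = 0.50 × 0.0771824 = 0.0385912
Marginal: 0.0889858 + 0.00701991 + 0.0385912 = 0.134597
P(Species A | 1.73 s) = 0.0889858 / 0.134597 ≈ 0.661

0.661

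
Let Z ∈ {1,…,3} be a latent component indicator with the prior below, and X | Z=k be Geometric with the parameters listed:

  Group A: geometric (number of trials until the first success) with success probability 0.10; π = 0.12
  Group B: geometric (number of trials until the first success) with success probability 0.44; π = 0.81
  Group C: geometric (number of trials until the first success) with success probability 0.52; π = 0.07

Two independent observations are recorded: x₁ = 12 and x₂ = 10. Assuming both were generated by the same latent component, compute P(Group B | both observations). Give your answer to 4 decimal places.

0.0098

The responsibility of component k is P(Z=k) f_k(x) divided by Σ_j P(Z=j) f_j(x).
Since both observations come from the same component, the likelihood for component k is f_k(x₁)·f_k(x₂).
  L_A = [0.0313811] × [0.038742] = 0.00121577
  L_B = [0.000747345] × [0.00238311] = 1.78101e-06
  L_C = [0.000162053] × [0.000703355] = 1.13981e-07
Unnormalised posteriors:
  P(Z=A)·L_A = 0.12 × 0.00121577 = 0.000145892
  P(Z=B)·L_B = 0.81 × 1.78101e-06 = 1.44262e-06
  P(Z=C)·L_C = 0.07 × 1.13981e-07 = 7.97865e-09
Marginal: 0.000145892 + 1.44262e-06 + 7.97865e-09 = 0.000147343
So the posterior for Group B is 1.44262e-06 / 0.000147343 ≈ 0.0098.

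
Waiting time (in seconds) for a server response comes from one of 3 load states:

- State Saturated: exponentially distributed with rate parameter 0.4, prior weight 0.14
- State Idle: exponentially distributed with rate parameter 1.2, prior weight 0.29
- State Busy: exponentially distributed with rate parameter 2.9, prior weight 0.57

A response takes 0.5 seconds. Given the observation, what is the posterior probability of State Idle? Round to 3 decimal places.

Apply Bayes' rule: the posterior for each component is proportional to its prior times its likelihood at x.
Evaluate each component's likelihood at the observed value:
  f_Saturated = 0.4·e^(−0.4·0.5) = 0.4·e^(−0.2000) = 0.327492
  f_Idle = 1.2·e^(−1.2·0.5) = 1.2·e^(−0.6000) = 0.658574
  f_Busy = 2.9·e^(−2.9·0.5) = 2.9·e^(−1.4500) = 0.680254
Weight by the priors:
  π_Saturated·f_Saturated = 0.14 × 0.327492 = 0.0458489
  π_Idle·f_Idle = 0.29 × 0.658574 = 0.190986
  π_Busy·f_Busy = 0.57 × 0.680254 = 0.387745
Normaliser: 0.0458489 + 0.190986 + 0.387745 = 0.62458
P(State Idle | 0.5 seconds) ≈ 0.306

0.306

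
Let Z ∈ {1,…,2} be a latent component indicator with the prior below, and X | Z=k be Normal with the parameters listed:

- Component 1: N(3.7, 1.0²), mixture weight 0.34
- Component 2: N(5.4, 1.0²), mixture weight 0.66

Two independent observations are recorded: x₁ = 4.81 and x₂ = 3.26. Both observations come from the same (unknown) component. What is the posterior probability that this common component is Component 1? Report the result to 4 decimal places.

0.7479

Apply Bayes' rule: the posterior for each component is proportional to its prior times its likelihood at x.
Since both observations come from the same component, the likelihood for component k is f_k(x₁)·f_k(x₂).
  L_1 = [(1/(1.0·√(2π)))·exp(−(4.81−3.7)²/(2·1.0²)) = 0.398942·exp(-0.61605) = 0.215458] × [0.362135] = 0.0780249
  L_2 = [(1/(1.0·√(2π)))·exp(−(4.81−5.4)²/(2·1.0²)) = 0.398942·exp(-0.17405) = 0.335213] × [0.0404076] = 0.0135451
Weight by the priors:
  π_1·L_1 = 0.34 × 0.0780249 = 0.0265285
  π_2·L_2 = 0.66 × 0.0135451 = 0.0089398
Denominator: 0.0265285 + 0.0089398 = 0.0354683
Responsibility of Component 1: 0.0265285 / 0.0354683 ≈ 0.7479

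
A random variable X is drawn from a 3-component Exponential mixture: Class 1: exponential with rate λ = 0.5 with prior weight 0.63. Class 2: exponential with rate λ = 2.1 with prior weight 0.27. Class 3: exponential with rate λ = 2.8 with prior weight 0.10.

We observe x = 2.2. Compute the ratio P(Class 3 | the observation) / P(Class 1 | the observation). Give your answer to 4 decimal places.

The posterior odds equal the prior odds times the likelihood ratio: (w_i/w_j)·(f_i(x)/f_j(x)).
Component likelihoods at x = 2.2:
  p_1 = 0.5·e^(−0.5·2.2) = 0.5·e^(−1.1000) = 0.166436
  p_2 = 2.1·e^(−2.1·2.2) = 2.1·e^(−4.6200) = 0.0206909
  p_3 = 2.8·e^(−2.8·2.2) = 2.8·e^(−6.1600) = 0.00591431
Posterior odds = (w_3·p_3) / (w_1·p_1) = (0.10·0.00591431) / (0.63·0.166436) = 0.000591431 / 0.104854 ≈ 0.0056

0.0056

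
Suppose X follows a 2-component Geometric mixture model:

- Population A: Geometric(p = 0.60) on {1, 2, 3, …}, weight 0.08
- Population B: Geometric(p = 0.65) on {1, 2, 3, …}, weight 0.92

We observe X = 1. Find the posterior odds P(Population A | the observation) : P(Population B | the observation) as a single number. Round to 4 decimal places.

Only the two components matter; the odds are (π_i f_i(x)) / (π_j f_j(x)).
Evaluate each component's likelihood at the observed value:
  p_A = 0.6
  p_B = 0.65
Odds = (0.08/0.92) × (0.6/0.65) = 0.0869565 × 0.923077 ≈ 0.0803

0.0803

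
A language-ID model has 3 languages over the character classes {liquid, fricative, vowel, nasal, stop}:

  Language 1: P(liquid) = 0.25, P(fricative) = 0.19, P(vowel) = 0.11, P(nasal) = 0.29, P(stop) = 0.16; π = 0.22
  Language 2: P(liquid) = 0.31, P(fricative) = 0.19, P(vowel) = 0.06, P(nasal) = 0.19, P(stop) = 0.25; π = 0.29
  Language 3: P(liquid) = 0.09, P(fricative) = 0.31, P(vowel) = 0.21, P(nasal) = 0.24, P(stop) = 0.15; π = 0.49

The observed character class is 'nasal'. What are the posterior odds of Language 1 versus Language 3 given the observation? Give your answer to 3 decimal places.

The posterior odds equal the prior odds times the likelihood ratio: (π_i/π_j)·(f_i(x)/f_j(x)).
Categorical probabilities:
  L_1 = 0.29
  L_2 = 0.19
  L_3 = 0.24
Posterior odds = (π_1·L_1) / (π_3·L_3) = (0.22·0.29) / (0.49·0.24) = 0.0638 / 0.1176 ≈ 0.543

0.543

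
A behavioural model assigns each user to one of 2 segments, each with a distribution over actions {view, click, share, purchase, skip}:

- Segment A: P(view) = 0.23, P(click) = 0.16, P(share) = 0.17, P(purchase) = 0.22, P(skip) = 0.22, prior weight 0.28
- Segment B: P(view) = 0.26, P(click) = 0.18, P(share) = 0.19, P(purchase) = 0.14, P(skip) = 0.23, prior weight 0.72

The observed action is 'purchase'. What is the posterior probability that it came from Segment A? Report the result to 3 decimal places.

P(component k | x) = π_k·f_k(x) / marginal(x), where marginal(x) = Σ_j π_j·f_j(x).
Categorical probabilities:
  L_A = 0.22
  L_B = 0.14
Unnormalised posteriors:
  π_A·L_A = 0.28 × 0.22 = 0.0616
  π_B·L_B = 0.72 × 0.14 = 0.1008
Marginal: 0.0616 + 0.1008 = 0.1624
Responsibility of Segment A: 0.0616 / 0.1624 ≈ 0.379

0.379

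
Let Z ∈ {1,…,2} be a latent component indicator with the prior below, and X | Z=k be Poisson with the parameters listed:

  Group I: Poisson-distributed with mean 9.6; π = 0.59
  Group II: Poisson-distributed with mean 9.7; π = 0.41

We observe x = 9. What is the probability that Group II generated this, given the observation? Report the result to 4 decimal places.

0.4084

By Bayes' theorem, P(k | x) = P(Z=k) f_k(x) / Σ_j P(Z=j) f_j(x).
Component likelihoods at x = 9:
  f_I = 0.129256
  f_II = 0.128388
Prior × likelihood for each component:
  P(Z=I)·f_I = 0.59 × 0.129256 = 0.0762611
  P(Z=II)·f_II = 0.41 × 0.128388 = 0.0526393
Normaliser: 0.0762611 + 0.0526393 = 0.1289
P(Group II | x) ≈ 0.4084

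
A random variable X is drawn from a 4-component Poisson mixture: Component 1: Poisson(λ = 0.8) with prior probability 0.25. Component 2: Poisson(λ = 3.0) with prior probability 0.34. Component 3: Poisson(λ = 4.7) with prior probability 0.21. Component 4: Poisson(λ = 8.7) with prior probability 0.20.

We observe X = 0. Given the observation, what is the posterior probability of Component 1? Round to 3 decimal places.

0.856

The responsibility of component k is π_k f_k(x) divided by Σ_j π_j f_j(x).
Component likelihoods at x = 0:
  L_1 = 0.449329
  L_2 = 0.0497871
  L_3 = 0.00909528
  L_4 = 0.000166586
Unnormalised posteriors:
  π_1·L_1 = 0.25 × 0.449329 = 0.112332
  π_2·L_2 = 0.34 × 0.0497871 = 0.0169276
  π_3·L_3 = 0.21 × 0.00909528 = 0.00191001
  π_4·L_4 = 0.20 × 0.000166586 = 3.33172e-05
Sum: 0.112332 + 0.0169276 + 0.00191001 + 3.33172e-05 = 0.131203
P(Component 1 | x) ≈ 0.856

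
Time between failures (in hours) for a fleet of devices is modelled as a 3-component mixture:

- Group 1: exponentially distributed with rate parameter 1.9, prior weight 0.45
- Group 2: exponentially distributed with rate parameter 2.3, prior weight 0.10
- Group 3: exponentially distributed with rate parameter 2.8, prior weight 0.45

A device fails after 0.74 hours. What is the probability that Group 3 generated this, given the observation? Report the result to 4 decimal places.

P(component k | x) = π_k·f_k(x) / marginal(x), where marginal(x) = Σ_j π_j·f_j(x).
Exponential densities:
  f_1 = 1.9·e^(−1.9·0.74) = 1.9·e^(−1.4060) = 0.465731
  f_2 = 2.3·e^(−2.3·0.74) = 2.3·e^(−1.7020) = 0.419333
  f_3 = 2.8·e^(−2.8·0.74) = 2.8·e^(−2.0720) = 0.352614
Unnormalised posteriors:
  π_1·f_1 = 0.45 × 0.465731 = 0.209579
  π_2·f_2 = 0.10 × 0.419333 = 0.0419333
  π_3·f_3 = 0.45 × 0.352614 = 0.158676
Denominator: 0.209579 + 0.0419333 + 0.158676 = 0.410189
Responsibility of Group 3: 0.158676 / 0.410189 ≈ 0.3868

0.3868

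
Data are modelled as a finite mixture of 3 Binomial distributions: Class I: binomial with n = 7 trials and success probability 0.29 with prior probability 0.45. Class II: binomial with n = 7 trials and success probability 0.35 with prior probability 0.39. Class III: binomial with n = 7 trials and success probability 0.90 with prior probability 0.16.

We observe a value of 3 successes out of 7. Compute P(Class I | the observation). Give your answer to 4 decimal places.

Apply Bayes' rule: the posterior for each component is proportional to its prior times its likelihood at x.
Evaluate each component's likelihood at the observed value:
  f_I = C(7,3)·0.29^3·0.71^4 = 35·0.024389·0.254117 = 0.216918
  f_II = C(7,3)·0.35^3·0.65^4 = 35·0.042875·0.178506 = 0.267871
  f_III = C(7,3)·0.90^3·0.10^4 = 35·0.729·0.0001 = 0.0025515
Weight by the priors:
  P(Z=I)·f_I = 0.45 × 0.216918 = 0.0976131
  P(Z=II)·f_II = 0.39 × 0.267871 = 0.10447
  P(Z=III)·f_III = 0.16 × 0.0025515 = 0.00040824
Evidence: 0.0976131 + 0.10447 + 0.00040824 = 0.202491
P(Class I | the observation) ≈ 0.4821

0.4821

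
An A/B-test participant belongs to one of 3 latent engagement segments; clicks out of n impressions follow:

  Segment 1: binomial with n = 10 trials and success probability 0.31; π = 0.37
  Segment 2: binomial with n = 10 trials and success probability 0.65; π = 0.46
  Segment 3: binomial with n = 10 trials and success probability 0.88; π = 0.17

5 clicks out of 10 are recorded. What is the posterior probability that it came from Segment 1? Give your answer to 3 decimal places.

Posterior ∝ prior × likelihood, so P(k | x) ∝ w_k f_k(x); normalise over all components.
Evaluate each component's likelihood at the observed value:
  L_1 = 0.112838
  L_2 = 0.15357
  L_3 = 0.00330918
Weight by the priors:
  w_1·L_1 = 0.37 × 0.112838 = 0.04175
  w_2·L_2 = 0.46 × 0.15357 = 0.0706424
  w_3·L_3 = 0.17 × 0.00330918 = 0.00056256
Sum: 0.04175 + 0.0706424 + 0.00056256 = 0.112955
P(Segment 1 | 5 clicks out of 10) = 0.04175 / 0.112955 ≈ 0.370

0.370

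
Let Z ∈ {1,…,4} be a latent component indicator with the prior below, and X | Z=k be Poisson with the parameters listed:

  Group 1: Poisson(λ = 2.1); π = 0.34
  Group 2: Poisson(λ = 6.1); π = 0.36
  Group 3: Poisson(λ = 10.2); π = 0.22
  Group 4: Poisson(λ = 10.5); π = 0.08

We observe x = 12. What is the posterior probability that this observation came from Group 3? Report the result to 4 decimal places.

By Bayes' theorem, P(k | x) = w_k f_k(x) / Σ_j w_j f_j(x).
Component likelihoods at x = 12:
  p_1 = 1.88051e-06
  p_2 = 0.0124287
  p_3 = 0.098415
  p_4 = 0.103239
Prior × likelihood for each component:
  w_1·p_1 = 0.34 × 1.88051e-06 = 6.39374e-07
  w_2·p_2 = 0.36 × 0.0124287 = 0.00447432
  w_3·p_3 = 0.22 × 0.098415 = 0.0216513
  w_4·p_4 = 0.08 × 0.103239 = 0.0082591
Evidence: 6.39374e-07 + 0.00447432 + 0.0216513 + 0.0082591 = 0.0343854
P(Group 3 | 12) ≈ 0.6297

0.6297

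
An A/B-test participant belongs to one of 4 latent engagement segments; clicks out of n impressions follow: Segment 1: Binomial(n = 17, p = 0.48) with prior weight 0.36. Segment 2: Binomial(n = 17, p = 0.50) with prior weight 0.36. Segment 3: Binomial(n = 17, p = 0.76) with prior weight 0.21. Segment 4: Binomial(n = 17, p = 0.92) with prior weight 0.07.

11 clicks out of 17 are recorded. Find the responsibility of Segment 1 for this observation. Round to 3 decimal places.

0.320

P(component k | x) = P(Z=k)·f_k(x) / marginal(x), where marginal(x) = Σ_j P(Z=j)·f_j(x).
Component likelihoods at x = 11 clicks out of 17:
  f_1 = 0.0762525
  f_2 = 0.0944214
  f_3 = 0.115557
  f_4 = 0.00129654
Multiply by the mixture weights:
  P(Z=1)·f_1 = 0.36 × 0.0762525 = 0.0274509
  P(Z=2)·f_2 = 0.36 × 0.0944214 = 0.0339917
  P(Z=3)·f_3 = 0.21 × 0.115557 = 0.024267
  P(Z=4)·f_4 = 0.07 × 0.00129654 = 9.07579e-05
Sum: 0.0274509 + 0.0339917 + 0.024267 + 9.07579e-05 = 0.0858004
P(Segment 1 | the observation) ≈ 0.320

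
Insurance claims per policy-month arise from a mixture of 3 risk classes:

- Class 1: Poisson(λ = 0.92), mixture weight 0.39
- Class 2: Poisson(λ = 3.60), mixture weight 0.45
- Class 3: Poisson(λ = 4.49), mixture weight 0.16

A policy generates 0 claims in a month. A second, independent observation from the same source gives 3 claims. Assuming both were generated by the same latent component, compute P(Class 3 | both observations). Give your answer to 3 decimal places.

0.028

Apply Bayes' rule: the posterior for each component is proportional to its prior times its likelihood at x.
Since both observations come from the same component, the likelihood for component k is f_k(x₁)·f_k(x₂).
  f_1 = [0.398519] × [0.0517203] = 0.0206115
  f_2 = [0.0273237] × [0.212469] = 0.00580545
  f_3 = [0.0112206] × [0.16928] = 0.00189943
Multiply by the mixture weights:
  π_1·f_1 = 0.39 × 0.0206115 = 0.0080385
  π_2·f_2 = 0.45 × 0.00580545 = 0.00261245
  π_3·f_3 = 0.16 × 0.00189943 = 0.000303909
Evidence: 0.0080385 + 0.00261245 + 0.000303909 = 0.0109549
P(Class 3 | x₁,x₂) = 0.000303909 / 0.0109549 ≈ 0.028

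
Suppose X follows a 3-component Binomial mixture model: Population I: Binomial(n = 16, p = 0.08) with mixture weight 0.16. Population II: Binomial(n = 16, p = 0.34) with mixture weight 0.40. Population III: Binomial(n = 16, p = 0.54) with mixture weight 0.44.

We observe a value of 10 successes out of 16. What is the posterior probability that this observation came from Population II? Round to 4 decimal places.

The responsibility of component k is P(Z=k) f_k(x) divided by Σ_j P(Z=j) f_j(x).
Binomial probabilities:
  f_I = C(16,10)·0.08^10·0.92^6 = 8008·1.07374e-11·0.606355 = 5.21376e-08
  f_II = C(16,10)·0.34^10·0.66^6 = 8008·2.06438e-05·0.082654 = 0.013664
  f_III = C(16,10)·0.54^10·0.46^6 = 8008·0.00210833·0.0094743 = 0.159959
Prior × likelihood for each component:
  P(Z=I)·f_I = 0.16 × 5.21376e-08 = 8.34201e-09
  P(Z=II)·f_II = 0.40 × 0.013664 = 0.00546559
  P(Z=III)·f_III = 0.44 × 0.159959 = 0.070382
Denominator: 8.34201e-09 + 0.00546559 + 0.070382 = 0.0758476
P(Population II | data) ≈ 0.0721

0.0721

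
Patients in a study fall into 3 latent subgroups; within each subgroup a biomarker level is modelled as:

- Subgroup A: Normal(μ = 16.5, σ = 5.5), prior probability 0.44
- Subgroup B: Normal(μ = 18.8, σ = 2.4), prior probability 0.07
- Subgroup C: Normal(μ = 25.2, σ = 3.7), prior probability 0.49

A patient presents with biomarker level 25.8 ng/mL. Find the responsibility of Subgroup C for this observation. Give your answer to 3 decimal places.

0.870

P(component k | x) = w_k·f_k(x) / marginal(x), where marginal(x) = Σ_j w_j·f_j(x).
Normal densities:
  f_A = (1/(5.5·√(2π)))·exp(−(25.8−16.5)²/(2·5.5²)) = 0.072535·exp(-1.42959) = 0.0173654
  f_B = (1/(2.4·√(2π)))·exp(−(25.8−18.8)²/(2·2.4²)) = 0.166226·exp(-4.25347) = 0.00236287
  f_C = (1/(3.7·√(2π)))·exp(−(25.8−25.2)²/(2·3.7²)) = 0.107822·exp(-0.01315) = 0.106414
Unnormalised posteriors:
  w_A·f_A = 0.44 × 0.0173654 = 0.00764079
  w_B·f_B = 0.07 × 0.00236287 = 0.000165401
  w_C·f_C = 0.49 × 0.106414 = 0.0521428
Sum: 0.00764079 + 0.000165401 + 0.0521428 = 0.059949
P(Subgroup C | the observation) = 0.0521428 / 0.059949 ≈ 0.870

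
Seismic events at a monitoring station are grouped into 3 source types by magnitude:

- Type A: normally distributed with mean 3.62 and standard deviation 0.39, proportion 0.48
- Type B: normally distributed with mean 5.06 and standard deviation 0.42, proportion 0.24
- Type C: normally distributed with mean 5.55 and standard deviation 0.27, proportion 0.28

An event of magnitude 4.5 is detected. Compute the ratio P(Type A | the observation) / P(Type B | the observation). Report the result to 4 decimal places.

0.4108

Only the two components matter; the odds are (P(Z=i) f_i(x)) / (P(Z=j) f_j(x)).
Evaluate each component's likelihood at the observed value:
  L_A = 0.0802167
  L_B = 0.3905
  L_C = 0.000768297
0.038504 / 0.09372 ≈ 0.4108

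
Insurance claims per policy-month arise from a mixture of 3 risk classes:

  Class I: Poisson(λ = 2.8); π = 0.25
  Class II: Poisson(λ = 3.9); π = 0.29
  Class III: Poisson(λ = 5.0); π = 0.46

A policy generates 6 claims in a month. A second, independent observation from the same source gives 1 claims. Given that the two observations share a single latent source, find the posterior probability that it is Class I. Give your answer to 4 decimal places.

0.2766

Posterior ∝ prior × likelihood, so P(k | x) ∝ π_k f_k(x); normalise over all components.
Since both observations come from the same component, the likelihood for component k is f_k(x₁)·f_k(x₂).
  f_I = [e^(−2.8)·2.8^6/6! = 0.0406997] × [0.170268] = 0.00692986
  f_II = [e^(−3.9)·3.9^6/6! = 0.0989251] × [0.0789435] = 0.00780949
  f_III = [e^(−5.0)·5.0^6/6! = 0.146223] × [0.0336897] = 0.00492621
Unnormalised posteriors:
  π_I·f_I = 0.25 × 0.00692986 = 0.00173247
  π_II·f_II = 0.29 × 0.00780949 = 0.00226475
  π_III·f_III = 0.46 × 0.00492621 = 0.00226606
Sum: 0.00173247 + 0.00226475 + 0.00226606 = 0.00626327
P(Class I | data) ≈ 0.2766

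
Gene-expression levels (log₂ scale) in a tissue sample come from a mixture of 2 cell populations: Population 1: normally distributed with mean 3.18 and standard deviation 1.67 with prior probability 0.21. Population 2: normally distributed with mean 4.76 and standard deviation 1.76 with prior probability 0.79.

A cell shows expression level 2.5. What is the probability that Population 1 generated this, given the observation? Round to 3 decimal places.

Posterior ∝ prior × likelihood, so P(k | x) ∝ P(Z=k) f_k(x); normalise over all components.
Evaluate each component's likelihood at the observed value:
  p_1 = (1/(1.67·√(2π)))·exp(−(2.5−3.18)²/(2·1.67²)) = 0.238888·exp(-0.08290) = 0.219882
  p_2 = (1/(1.76·√(2π)))·exp(−(2.5−4.76)²/(2·1.76²)) = 0.226672·exp(-0.82444) = 0.0993907
Multiply by the mixture weights:
  P(Z=1)·p_1 = 0.21 × 0.219882 = 0.0461753
  P(Z=2)·p_2 = 0.79 × 0.0993907 = 0.0785186
Marginal: 0.0461753 + 0.0785186 = 0.124694
Responsibility of Population 1: 0.0461753 / 0.124694 ≈ 0.370

0.370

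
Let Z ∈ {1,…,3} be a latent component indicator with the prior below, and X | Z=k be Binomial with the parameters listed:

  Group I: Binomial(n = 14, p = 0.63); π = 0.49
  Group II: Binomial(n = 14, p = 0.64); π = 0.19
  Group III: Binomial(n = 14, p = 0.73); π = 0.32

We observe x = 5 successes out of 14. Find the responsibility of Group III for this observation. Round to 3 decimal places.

0.057

Posterior ∝ prior × likelihood, so P(k | x) ∝ P(Z=k) f_k(x); normalise over all components.
Binomial probabilities:
  p_I = C(14,5)·0.63^5·0.37^9 = 2002·0.0992437·0.000129962 = 0.0258216
  p_II = C(14,5)·0.64^5·0.36^9 = 2002·0.107374·0.00010156 = 0.0218316
  p_III = C(14,5)·0.73^5·0.27^9 = 2002·0.207307·7.6256e-06 = 0.00316484
Unnormalised posteriors:
  P(Z=I)·p_I = 0.49 × 0.0258216 = 0.0126526
  P(Z=II)·p_II = 0.19 × 0.0218316 = 0.00414801
  P(Z=III)·p_III = 0.32 × 0.00316484 = 0.00101275
Normaliser: 0.0126526 + 0.00414801 + 0.00101275 = 0.0178133
So the posterior for Group III is 0.00101275 / 0.0178133 ≈ 0.057.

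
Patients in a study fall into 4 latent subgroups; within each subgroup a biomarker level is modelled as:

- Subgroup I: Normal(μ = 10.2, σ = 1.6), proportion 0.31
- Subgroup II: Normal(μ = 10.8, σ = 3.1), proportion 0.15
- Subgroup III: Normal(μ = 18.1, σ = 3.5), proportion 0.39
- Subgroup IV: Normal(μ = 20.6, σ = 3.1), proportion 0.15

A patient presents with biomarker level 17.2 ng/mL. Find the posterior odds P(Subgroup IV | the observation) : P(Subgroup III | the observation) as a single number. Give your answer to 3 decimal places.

0.246

Posterior odds = (P(Z=i) f_i(x)) / (P(Z=j) f_j(x)); the normalising sum cancels.
Component likelihoods at x = 17.2 ng/mL:
  L_I = 1.73963e-05
  L_II = 0.0152763
  L_III = 0.110277
  L_IV = 0.0705243
Posterior odds = (P(Z=IV)·L_IV) / (P(Z=III)·L_III) = (0.15·0.0705243) / (0.39·0.110277) = 0.0105787 / 0.0430079 ≈ 0.246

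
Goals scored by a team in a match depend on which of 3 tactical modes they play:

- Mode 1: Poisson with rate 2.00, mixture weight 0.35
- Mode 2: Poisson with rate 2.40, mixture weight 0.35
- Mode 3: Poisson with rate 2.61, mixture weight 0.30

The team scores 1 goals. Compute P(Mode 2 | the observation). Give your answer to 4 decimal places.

0.3335

The responsibility of component k is π_k f_k(x) divided by Σ_j π_j f_j(x).
Poisson probabilities:
  f_1 = 0.270671
  f_2 = 0.217723
  f_3 = 0.191925
Prior × likelihood for each component:
  π_1·f_1 = 0.35 × 0.270671 = 0.0947347
  π_2·f_2 = 0.35 × 0.217723 = 0.0762031
  π_3·f_3 = 0.30 × 0.191925 = 0.0575775
Denominator: 0.0947347 + 0.0762031 + 0.0575775 = 0.228515
P(Mode 2 | x) ≈ 0.3335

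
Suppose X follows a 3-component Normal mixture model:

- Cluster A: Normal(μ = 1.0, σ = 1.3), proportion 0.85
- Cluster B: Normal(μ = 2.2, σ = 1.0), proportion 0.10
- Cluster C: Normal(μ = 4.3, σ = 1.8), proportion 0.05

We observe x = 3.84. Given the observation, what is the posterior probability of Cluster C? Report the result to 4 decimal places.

0.2378

By Bayes' theorem, P(k | x) = π_k f_k(x) / Σ_j π_j f_j(x).
Component likelihoods at x = 3.84:
  L_A = 0.0282242
  L_B = 0.103961
  L_C = 0.214514
Prior × likelihood for each component:
  π_A·L_A = 0.85 × 0.0282242 = 0.0239906
  π_B·L_B = 0.10 × 0.103961 = 0.0103961
  π_C·L_C = 0.05 × 0.214514 = 0.0107257
Marginal: 0.0239906 + 0.0103961 + 0.0107257 = 0.0451124
Responsibility of Cluster C: 0.0107257 / 0.0451124 ≈ 0.2378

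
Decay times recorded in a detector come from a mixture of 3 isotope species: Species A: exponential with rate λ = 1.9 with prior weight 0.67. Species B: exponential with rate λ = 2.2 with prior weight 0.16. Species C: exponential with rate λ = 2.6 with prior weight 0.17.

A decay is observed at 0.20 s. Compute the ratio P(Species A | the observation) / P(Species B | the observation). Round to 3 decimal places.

3.840

Since P(k|x) ∝ P(Z=k) f_k(x), the posterior odds are P(Z=i) f_i(x) / (P(Z=j) f_j(x)).
Exponential densities:
  L_A = 1.9·e^(−1.9·0.20) = 1.9·e^(−0.3800) = 1.29934
  L_B = 2.2·e^(−2.2·0.20) = 2.2·e^(−0.4400) = 1.41688
  L_C = 2.6·e^(−2.6·0.20) = 2.6·e^(−0.5200) = 1.54575
Odds = (0.67/0.16) × (1.29934/1.41688) = 4.1875 × 0.917041 ≈ 3.840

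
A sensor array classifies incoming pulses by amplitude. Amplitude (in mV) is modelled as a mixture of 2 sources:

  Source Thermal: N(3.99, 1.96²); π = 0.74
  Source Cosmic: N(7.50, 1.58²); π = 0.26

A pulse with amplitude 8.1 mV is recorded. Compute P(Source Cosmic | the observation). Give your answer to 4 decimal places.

0.7852

By Bayes' theorem, P(k | x) = P(Z=k) f_k(x) / Σ_j P(Z=j) f_j(x).
Normal densities:
  p_Thermal = (1/(1.96·√(2π)))·exp(−(8.1−3.99)²/(2·1.96²)) = 0.203542·exp(-2.19858) = 0.0225852
  p_Cosmic = (1/(1.58·√(2π)))·exp(−(8.1−7.50)²/(2·1.58²)) = 0.252495·exp(-0.07210) = 0.23493
Weight by the priors:
  P(Z=Thermal)·p_Thermal = 0.74 × 0.0225852 = 0.0167131
  P(Z=Cosmic)·p_Cosmic = 0.26 × 0.23493 = 0.0610818
Normaliser: 0.0167131 + 0.0610818 = 0.0777949
P(Source Cosmic | x) = 0.0610818 / 0.0777949 ≈ 0.7852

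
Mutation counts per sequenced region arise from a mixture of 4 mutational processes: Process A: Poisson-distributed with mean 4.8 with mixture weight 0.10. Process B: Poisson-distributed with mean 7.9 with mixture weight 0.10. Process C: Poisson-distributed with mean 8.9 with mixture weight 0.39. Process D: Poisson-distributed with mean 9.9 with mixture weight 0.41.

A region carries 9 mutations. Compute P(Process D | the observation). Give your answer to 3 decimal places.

P(component k | x) = π_k·f_k(x) / marginal(x), where marginal(x) = Σ_j π_j·f_j(x).
Poisson probabilities:
  p_A = e^(−4.8)·4.8^9/9! = 0.0306757
  p_B = e^(−7.9)·7.9^9/9! = 0.122449
  p_C = e^(−8.9)·8.9^9/9! = 0.131682
  p_D = e^(−9.9)·9.9^9/9! = 0.12631
Multiply by the mixture weights:
  π_A·p_A = 0.10 × 0.0306757 = 0.00306757
  π_B·p_B = 0.10 × 0.122449 = 0.0122449
  π_C·p_C = 0.39 × 0.131682 = 0.0513559
  π_D·p_D = 0.41 × 0.12631 = 0.0517872
Normaliser: 0.00306757 + 0.0122449 + 0.0513559 + 0.0517872 = 0.118456
So the posterior for Process D is 0.0517872 / 0.118456 ≈ 0.437.

0.437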